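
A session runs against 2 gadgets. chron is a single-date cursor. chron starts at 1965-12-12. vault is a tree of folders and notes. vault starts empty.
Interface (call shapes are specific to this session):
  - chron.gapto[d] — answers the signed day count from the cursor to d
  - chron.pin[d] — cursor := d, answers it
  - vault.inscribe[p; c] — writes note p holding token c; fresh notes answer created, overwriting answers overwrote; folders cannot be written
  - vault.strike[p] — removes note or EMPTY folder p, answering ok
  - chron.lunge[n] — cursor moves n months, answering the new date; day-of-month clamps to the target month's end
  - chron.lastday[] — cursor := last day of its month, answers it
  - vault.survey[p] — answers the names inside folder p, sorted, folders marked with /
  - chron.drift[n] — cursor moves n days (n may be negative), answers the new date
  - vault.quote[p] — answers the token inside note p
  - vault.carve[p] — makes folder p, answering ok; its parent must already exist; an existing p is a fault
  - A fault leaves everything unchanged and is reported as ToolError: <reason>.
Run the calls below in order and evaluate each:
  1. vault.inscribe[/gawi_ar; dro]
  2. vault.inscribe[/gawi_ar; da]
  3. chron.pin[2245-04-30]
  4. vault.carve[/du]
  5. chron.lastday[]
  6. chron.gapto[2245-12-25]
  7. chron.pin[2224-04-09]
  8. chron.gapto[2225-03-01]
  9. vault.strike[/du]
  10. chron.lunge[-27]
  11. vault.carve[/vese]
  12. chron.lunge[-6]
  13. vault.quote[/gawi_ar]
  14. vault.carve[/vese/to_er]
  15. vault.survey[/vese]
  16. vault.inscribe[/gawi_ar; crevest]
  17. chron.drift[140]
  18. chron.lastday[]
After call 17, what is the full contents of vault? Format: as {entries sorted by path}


> inscribe p=/gawi_ar c=dro
  created
> inscribe p=/gawi_ar c=da
  overwrote
> pin d=2245-04-30
  2245-04-30
> carve p=/du
  ok
> lastday
  2245-04-30
> gapto d=2245-12-25
  239
> pin d=2224-04-09
  2224-04-09
> gapto d=2225-03-01
  326
> strike p=/du
  ok
> lunge n=-27
  2222-01-09
> carve p=/vese
  ok
> lunge n=-6
  2221-07-09
> quote p=/gawi_ar
  da
> carve p=/vese/to_er
  ok
> survey p=/vese
  [to_er/]
> inscribe p=/gawi_ar c=crevest
  overwrote
> drift n=140
  2221-11-26
> lastday
  2221-11-30

Answer: {gawi_ar=crevest, vese/, vese/to_er/}


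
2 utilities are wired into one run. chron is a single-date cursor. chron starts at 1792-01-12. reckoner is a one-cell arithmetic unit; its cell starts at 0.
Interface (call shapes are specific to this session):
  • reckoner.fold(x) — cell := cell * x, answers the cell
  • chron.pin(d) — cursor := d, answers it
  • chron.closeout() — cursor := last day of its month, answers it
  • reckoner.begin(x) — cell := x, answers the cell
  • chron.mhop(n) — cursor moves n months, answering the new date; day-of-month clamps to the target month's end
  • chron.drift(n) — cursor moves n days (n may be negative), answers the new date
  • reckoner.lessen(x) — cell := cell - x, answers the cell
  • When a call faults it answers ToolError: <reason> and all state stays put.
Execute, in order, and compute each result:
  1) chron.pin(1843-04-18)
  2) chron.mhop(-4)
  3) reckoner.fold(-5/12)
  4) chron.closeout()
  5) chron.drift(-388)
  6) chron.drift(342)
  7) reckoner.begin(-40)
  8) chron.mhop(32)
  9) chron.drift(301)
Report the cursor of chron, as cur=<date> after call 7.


Answer: cur=1842-11-15

Derivation:
Do: chron.pin[d=1843-04-18]
See: 1843-04-18
Do: chron.mhop[n=-4]
See: 1842-12-18
Do: reckoner.fold[x=-5/12]
See: 0
Do: chron.closeout[]
See: 1842-12-31
Do: chron.drift[n=-388]
See: 1841-12-08
Do: chron.drift[n=342]
See: 1842-11-15
Do: reckoner.begin[x=-40]
See: -40
Do: chron.mhop[n=32]
See: 1845-07-15
Do: chron.drift[n=301]
See: 1846-05-12


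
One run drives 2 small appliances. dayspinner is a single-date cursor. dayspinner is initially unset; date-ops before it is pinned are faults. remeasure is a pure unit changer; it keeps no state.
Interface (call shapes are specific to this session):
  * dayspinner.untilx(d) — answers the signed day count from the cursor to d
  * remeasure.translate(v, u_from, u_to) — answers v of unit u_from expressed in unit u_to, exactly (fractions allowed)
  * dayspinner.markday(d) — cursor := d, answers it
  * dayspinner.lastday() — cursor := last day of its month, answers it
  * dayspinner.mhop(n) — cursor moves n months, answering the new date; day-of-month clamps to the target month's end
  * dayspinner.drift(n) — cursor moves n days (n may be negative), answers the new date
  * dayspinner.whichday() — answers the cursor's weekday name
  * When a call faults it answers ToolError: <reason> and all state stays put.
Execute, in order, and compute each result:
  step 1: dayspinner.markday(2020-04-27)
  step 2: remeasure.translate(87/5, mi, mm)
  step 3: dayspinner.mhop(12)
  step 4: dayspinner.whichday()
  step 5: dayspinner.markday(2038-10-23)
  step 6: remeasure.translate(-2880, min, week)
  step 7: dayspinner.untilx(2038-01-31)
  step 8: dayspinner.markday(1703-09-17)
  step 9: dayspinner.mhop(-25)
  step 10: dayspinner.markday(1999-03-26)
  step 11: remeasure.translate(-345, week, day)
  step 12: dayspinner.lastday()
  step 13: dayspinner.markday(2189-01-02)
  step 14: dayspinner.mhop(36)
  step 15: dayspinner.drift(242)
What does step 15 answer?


Answer: 2192-08-31

Derivation:
Do: dayspinner.markday[d=2020-04-27]
See: 2020-04-27
Do: remeasure.translate[v=87/5; u_from=mi; u_to=mm]
See: 140012928/5
Do: dayspinner.mhop[n=12]
See: 2021-04-27
Do: dayspinner.whichday[]
See: Tuesday
Do: dayspinner.markday[d=2038-10-23]
See: 2038-10-23
Do: remeasure.translate[v=-2880; u_from=min; u_to=week]
See: -2/7
Do: dayspinner.untilx[d=2038-01-31]
See: -265
Do: dayspinner.markday[d=1703-09-17]
See: 1703-09-17
Do: dayspinner.mhop[n=-25]
See: 1701-08-17
Do: dayspinner.markday[d=1999-03-26]
See: 1999-03-26
Do: remeasure.translate[v=-345; u_from=week; u_to=day]
See: -2415
Do: dayspinner.lastday[]
See: 1999-03-31
Do: dayspinner.markday[d=2189-01-02]
See: 2189-01-02
Do: dayspinner.mhop[n=36]
See: 2192-01-02
Do: dayspinner.drift[n=242]
See: 2192-08-31


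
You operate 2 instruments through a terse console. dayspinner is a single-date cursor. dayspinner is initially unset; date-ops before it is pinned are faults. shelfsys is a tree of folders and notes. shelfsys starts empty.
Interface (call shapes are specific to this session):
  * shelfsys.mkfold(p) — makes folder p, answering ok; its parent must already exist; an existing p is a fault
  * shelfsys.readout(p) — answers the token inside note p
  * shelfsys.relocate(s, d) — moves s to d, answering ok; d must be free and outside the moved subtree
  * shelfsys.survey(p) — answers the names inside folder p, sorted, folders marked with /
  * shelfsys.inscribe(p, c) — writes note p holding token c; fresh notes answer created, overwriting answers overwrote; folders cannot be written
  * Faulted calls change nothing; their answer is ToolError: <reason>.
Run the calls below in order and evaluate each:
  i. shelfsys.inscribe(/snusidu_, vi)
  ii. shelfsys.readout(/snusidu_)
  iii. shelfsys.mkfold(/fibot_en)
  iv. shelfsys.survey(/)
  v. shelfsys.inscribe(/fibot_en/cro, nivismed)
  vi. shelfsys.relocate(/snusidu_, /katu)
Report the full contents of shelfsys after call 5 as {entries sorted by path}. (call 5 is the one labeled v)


% shelfsys.inscribe(p→/snusidu_, c→vi) : created
% shelfsys.readout(p→/snusidu_) : vi
% shelfsys.mkfold(p→/fibot_en) : ok
% shelfsys.survey(p→/) : [fibot_en/, snusidu_]
% shelfsys.inscribe(p→/fibot_en/cro, c→nivismed) : created
% shelfsys.relocate(s→/snusidu_, d→/katu) : ok

Answer: {fibot_en/, fibot_en/cro=nivismed, snusidu_=vi}


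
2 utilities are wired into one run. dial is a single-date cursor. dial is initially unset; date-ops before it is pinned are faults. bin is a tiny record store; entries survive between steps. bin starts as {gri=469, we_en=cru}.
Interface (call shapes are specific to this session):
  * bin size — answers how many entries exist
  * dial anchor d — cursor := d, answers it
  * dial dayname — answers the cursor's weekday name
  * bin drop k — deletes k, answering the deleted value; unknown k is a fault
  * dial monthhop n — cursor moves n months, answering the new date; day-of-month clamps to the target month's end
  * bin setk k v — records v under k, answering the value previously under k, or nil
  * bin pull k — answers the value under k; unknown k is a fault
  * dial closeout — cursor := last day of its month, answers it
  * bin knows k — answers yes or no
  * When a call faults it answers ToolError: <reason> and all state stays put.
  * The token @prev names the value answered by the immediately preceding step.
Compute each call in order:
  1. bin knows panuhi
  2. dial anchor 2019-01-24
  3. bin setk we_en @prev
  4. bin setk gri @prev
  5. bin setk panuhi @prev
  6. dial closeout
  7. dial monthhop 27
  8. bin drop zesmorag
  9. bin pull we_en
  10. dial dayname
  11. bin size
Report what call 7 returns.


% bin knows(k→panuhi) => no
% dial anchor(d→2019-01-24) => 2019-01-24
% bin setk(k→we_en, v→@prev) => cru
% bin setk(k→gri, v→@prev) => 469
% bin setk(k→panuhi, v→@prev) => nil
% dial closeout() => 2019-01-31
% dial monthhop(n→27) => 2021-04-30
% bin drop(k→zesmorag) => ToolError: no such key zesmorag
% bin pull(k→we_en) => 2019-01-24
% dial dayname() => Friday
% bin size() => 3

Answer: 2021-04-30


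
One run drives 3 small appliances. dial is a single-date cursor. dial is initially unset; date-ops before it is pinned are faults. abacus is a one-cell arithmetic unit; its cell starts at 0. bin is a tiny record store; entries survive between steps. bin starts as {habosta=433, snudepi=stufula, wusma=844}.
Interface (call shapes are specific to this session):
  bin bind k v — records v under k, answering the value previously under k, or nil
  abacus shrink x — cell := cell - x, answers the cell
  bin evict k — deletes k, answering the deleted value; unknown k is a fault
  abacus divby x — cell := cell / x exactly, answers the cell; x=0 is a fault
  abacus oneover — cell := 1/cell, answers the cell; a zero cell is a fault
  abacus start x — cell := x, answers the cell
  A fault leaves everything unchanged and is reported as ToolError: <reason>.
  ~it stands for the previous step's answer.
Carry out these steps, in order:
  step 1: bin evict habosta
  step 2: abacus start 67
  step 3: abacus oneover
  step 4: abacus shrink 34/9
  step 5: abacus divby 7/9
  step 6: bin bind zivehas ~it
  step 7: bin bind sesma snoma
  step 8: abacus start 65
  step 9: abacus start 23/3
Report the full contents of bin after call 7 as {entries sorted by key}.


CALL bin evict[k='habosta']
RET  433
CALL abacus start[x='67']
RET  67
CALL abacus oneover[]
RET  1/67
CALL abacus shrink[x='34/9']
RET  -2269/603
CALL abacus divby[x='7/9']
RET  -2269/469
CALL bin bind[k='zivehas'; v='~it']
RET  nil
CALL bin bind[k='sesma'; v='snoma']
RET  nil
CALL abacus start[x='65']
RET  65
CALL abacus start[x='23/3']
RET  23/3

Answer: {sesma=snoma, snudepi=stufula, wusma=844, zivehas=-2269/469}


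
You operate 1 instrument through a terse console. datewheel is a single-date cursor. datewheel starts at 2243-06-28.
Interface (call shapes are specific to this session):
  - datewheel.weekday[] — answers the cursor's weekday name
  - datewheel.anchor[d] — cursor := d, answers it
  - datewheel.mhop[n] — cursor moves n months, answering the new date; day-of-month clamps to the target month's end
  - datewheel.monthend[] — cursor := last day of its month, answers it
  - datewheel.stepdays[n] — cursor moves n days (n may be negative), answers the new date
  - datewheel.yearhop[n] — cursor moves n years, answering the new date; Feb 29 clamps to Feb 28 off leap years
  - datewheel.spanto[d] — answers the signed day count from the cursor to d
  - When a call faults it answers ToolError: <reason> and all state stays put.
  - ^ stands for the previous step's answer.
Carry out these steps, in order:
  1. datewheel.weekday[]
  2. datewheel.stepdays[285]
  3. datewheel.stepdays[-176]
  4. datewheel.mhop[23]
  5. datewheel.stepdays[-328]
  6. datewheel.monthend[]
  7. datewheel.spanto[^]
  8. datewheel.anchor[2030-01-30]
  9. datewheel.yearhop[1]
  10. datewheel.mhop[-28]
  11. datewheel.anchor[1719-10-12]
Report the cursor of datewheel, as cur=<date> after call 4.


Answer: cur=2245-09-15

Derivation:
// datewheel.weekday() -> Wednesday
// datewheel.stepdays(n='285') -> 2244-04-08
// datewheel.stepdays(n='-176') -> 2243-10-15
// datewheel.mhop(n='23') -> 2245-09-15
// datewheel.stepdays(n='-328') -> 2244-10-22
// datewheel.monthend() -> 2244-10-31
// datewheel.spanto(d='^') -> 0
// datewheel.anchor(d='2030-01-30') -> 2030-01-30
// datewheel.yearhop(n='1') -> 2031-01-30
// datewheel.mhop(n='-28') -> 2028-09-30
// datewheel.anchor(d='1719-10-12') -> 1719-10-12


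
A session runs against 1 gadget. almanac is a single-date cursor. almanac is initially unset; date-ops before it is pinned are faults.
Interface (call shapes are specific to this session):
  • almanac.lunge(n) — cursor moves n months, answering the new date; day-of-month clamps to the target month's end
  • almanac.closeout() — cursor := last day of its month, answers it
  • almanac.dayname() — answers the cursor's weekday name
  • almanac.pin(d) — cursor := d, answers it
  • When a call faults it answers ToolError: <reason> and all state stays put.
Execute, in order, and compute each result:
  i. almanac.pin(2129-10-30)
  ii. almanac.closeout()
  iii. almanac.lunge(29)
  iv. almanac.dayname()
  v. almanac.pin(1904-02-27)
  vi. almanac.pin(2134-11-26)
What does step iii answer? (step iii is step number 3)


Answer: 2132-03-31

Derivation:
>> almanac.pin(d→2129-10-30)
<< 2129-10-30
>> almanac.closeout()
<< 2129-10-31
>> almanac.lunge(n→29)
<< 2132-03-31
>> almanac.dayname()
<< Monday
>> almanac.pin(d→1904-02-27)
<< 1904-02-27
>> almanac.pin(d→2134-11-26)
<< 2134-11-26


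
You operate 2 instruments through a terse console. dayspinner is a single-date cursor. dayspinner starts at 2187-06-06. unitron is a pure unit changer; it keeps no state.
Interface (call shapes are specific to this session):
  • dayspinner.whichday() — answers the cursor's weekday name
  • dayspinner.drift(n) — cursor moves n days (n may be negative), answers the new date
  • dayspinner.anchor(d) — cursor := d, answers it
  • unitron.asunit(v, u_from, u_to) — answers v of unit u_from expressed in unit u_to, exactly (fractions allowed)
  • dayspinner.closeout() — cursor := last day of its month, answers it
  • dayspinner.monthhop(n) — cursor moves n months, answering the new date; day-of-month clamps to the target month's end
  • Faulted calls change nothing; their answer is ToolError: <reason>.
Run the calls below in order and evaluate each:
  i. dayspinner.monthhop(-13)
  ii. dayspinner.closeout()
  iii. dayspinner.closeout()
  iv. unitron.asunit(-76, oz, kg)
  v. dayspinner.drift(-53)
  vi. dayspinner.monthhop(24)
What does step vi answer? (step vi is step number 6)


> monthhop n=-13
  2186-05-06
> closeout
  2186-05-31
> closeout
  2186-05-31
> asunit v=-76 u_from=oz u_to=kg
  -861825503/400000000
> drift n=-53
  2186-04-08
> monthhop n=24
  2188-04-08

Answer: 2188-04-08


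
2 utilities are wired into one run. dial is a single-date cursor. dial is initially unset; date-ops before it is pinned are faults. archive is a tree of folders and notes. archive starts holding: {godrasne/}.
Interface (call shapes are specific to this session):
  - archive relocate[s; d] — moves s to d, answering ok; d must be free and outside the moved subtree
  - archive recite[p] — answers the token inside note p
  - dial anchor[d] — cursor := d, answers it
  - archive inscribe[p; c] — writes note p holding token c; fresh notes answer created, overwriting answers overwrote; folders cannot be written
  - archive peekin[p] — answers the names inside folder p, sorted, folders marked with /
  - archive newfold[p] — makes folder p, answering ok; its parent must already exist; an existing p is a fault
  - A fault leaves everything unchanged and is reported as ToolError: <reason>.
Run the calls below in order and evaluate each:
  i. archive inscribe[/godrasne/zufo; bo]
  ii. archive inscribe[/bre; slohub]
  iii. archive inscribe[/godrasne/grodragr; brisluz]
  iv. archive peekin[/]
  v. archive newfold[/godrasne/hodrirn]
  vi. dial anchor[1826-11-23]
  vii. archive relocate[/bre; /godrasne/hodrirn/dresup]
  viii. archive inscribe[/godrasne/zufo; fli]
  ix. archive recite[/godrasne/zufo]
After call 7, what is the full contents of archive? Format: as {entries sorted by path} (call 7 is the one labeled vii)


Answer: {godrasne/, godrasne/grodragr=brisluz, godrasne/hodrirn/, godrasne/hodrirn/dresup=slohub, godrasne/zufo=bo}

Derivation:
>>> archive inscribe p→/godrasne/zufo c→bo
[out] created
>>> archive inscribe p→/bre c→slohub
[out] created
>>> archive inscribe p→/godrasne/grodragr c→brisluz
[out] created
>>> archive peekin p→/
[out] [bre, godrasne/]
>>> archive newfold p→/godrasne/hodrirn
[out] ok
>>> dial anchor d→1826-11-23
[out] 1826-11-23
>>> archive relocate s→/bre d→/godrasne/hodrirn/dresup
[out] ok
>>> archive inscribe p→/godrasne/zufo c→fli
[out] overwrote
>>> archive recite p→/godrasne/zufo
[out] fli


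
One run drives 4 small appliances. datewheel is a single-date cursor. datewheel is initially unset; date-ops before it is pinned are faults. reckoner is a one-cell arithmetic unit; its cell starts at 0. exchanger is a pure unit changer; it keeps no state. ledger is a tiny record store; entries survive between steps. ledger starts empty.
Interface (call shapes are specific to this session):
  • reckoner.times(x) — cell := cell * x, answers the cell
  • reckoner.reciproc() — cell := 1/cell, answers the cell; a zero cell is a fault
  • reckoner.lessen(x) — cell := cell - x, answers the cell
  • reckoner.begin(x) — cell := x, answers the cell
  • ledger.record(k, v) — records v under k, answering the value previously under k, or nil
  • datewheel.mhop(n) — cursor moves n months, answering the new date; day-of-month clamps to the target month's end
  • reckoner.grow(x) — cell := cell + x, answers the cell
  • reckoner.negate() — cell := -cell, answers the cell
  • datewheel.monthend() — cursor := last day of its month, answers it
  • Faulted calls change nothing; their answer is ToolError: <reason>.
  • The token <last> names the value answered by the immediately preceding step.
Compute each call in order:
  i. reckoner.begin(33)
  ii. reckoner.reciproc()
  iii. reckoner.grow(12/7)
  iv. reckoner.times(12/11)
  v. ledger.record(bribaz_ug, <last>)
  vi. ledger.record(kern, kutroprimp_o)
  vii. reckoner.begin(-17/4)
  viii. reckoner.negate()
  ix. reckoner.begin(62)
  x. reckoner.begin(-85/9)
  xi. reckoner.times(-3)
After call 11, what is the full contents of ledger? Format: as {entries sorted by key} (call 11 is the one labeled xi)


Answer: {bribaz_ug=1612/847, kern=kutroprimp_o}

Derivation:
>> begin(x='33')
<< 33
>> reciproc()
<< 1/33
>> grow(x='12/7')
<< 403/231
>> times(x='12/11')
<< 1612/847
>> record(k='bribaz_ug', v='<last>')
<< nil
>> record(k='kern', v='kutroprimp_o')
<< nil
>> begin(x='-17/4')
<< -17/4
>> negate()
<< 17/4
>> begin(x='62')
<< 62
>> begin(x='-85/9')
<< -85/9
>> times(x='-3')
<< 85/3


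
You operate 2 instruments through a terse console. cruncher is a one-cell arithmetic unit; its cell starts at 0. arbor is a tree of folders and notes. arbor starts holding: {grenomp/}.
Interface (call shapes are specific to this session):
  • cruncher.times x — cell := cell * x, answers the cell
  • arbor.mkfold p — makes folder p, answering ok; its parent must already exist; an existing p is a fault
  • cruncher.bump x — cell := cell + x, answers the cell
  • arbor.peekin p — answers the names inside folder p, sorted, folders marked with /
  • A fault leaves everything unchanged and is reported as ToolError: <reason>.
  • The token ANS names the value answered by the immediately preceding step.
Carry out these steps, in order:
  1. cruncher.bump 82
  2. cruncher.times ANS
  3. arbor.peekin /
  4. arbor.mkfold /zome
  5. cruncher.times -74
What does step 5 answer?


Answer: -497576

Derivation:
-> bump(x→82)
<- 82
-> times(x→ANS)
<- 6724
-> peekin(p→/)
<- [grenomp/]
-> mkfold(p→/zome)
<- ok
-> times(x→-74)
<- -497576


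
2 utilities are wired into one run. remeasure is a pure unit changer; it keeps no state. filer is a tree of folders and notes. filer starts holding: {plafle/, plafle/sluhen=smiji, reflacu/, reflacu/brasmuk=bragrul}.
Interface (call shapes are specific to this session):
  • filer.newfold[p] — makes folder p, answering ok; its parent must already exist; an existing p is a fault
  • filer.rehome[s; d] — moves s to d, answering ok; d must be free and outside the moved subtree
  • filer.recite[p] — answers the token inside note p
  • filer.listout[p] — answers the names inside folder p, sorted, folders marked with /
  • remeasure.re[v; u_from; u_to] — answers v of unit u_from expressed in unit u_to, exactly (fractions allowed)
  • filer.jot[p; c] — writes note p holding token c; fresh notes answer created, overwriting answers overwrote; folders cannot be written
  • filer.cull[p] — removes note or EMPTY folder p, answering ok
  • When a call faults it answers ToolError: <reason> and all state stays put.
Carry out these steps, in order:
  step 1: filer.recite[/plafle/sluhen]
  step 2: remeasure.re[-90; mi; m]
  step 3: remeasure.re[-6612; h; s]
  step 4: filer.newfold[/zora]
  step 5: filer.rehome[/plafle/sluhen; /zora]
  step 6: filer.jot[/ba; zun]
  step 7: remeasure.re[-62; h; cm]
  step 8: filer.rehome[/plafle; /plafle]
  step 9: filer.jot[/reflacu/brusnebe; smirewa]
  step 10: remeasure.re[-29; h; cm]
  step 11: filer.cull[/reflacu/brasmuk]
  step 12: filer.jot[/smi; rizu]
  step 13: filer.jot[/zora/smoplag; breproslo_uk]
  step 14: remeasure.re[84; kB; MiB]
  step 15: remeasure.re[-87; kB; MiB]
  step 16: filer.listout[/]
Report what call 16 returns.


Now I run recite on p→/plafle/sluhen, — result: smiji.
Calling re on v→-90, u_from→mi, u_to→m, yielding -3621024/25.
Then re on v→-6612, u_from→h, u_to→s, → -23803200.
I run newfold on p→/zora, yielding ok.
I invoke rehome on s→/plafle/sluhen, d→/zora: ToolError: exists.
Now I run jot on p→/ba, c→zun, and observe created.
Invoking re on v→-62, u_from→h, u_to→cm: ToolError: incompatible units.
Invoking rehome on s→/plafle, d→/plafle, giving ToolError: exists.
I try jot on p→/reflacu/brusnebe, c→smirewa, giving created.
Using re on v→-29, u_from→h, u_to→cm, which returns ToolError: incompatible units.
Invoking cull on p→/reflacu/brasmuk, and get ok.
I call jot on p→/smi, c→rizu, giving created.
Now I run jot on p→/zora/smoplag, c→breproslo_uk: created.
Now I run re on v→84, u_from→kB, u_to→MiB, and get 2625/32768.
I call re on v→-87, u_from→kB, u_to→MiB, — result: -10875/131072.
Calling listout on p→/: [ba, plafle/, reflacu/, smi, zora/].

Answer: [ba, plafle/, reflacu/, smi, zora/]


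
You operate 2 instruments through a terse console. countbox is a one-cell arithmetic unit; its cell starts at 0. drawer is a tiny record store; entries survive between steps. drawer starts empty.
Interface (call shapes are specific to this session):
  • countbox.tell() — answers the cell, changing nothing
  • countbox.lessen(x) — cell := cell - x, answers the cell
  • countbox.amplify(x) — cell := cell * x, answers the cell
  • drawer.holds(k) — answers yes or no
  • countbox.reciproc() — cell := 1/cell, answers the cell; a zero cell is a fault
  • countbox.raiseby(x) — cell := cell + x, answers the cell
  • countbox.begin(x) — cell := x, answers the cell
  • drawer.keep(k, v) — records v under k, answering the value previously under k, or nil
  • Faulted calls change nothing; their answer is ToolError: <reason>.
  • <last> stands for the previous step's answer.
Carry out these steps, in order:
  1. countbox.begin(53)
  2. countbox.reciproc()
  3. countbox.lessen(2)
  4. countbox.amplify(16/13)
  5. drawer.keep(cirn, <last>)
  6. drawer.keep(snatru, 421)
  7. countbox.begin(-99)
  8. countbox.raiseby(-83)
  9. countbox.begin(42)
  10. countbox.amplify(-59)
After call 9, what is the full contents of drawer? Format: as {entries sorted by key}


Answer: {cirn=-1680/689, snatru=421}

Derivation:
! 1. begin(x: 53) => 53
! 2. reciproc() => 1/53
! 3. lessen(x: 2) => -105/53
! 4. amplify(x: 16/13) => -1680/689
! 5. keep(k: cirn, v: <last>) => nil
! 6. keep(k: snatru, v: 421) => nil
! 7. begin(x: -99) => -99
! 8. raiseby(x: -83) => -182
! 9. begin(x: 42) => 42
! 10. amplify(x: -59) => -2478


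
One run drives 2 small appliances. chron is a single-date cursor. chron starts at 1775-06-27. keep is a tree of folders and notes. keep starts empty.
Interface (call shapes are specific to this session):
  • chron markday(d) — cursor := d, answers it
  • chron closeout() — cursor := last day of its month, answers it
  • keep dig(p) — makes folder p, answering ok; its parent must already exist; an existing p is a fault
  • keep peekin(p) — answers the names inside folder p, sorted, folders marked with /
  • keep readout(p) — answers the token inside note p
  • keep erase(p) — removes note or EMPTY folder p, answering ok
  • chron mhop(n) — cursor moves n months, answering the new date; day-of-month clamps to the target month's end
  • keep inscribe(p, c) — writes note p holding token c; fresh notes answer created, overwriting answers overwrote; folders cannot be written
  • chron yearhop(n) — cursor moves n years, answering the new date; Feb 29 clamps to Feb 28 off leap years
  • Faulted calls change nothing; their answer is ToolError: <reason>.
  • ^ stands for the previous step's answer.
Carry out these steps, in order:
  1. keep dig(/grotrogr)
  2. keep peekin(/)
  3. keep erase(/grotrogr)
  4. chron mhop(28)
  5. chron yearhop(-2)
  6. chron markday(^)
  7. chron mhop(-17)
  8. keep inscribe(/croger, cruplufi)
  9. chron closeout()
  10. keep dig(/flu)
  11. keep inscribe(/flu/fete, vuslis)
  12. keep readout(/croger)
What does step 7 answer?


Do: keep dig[p: /grotrogr]
See: ok
Do: keep peekin[p: /]
See: [grotrogr/]
Do: keep erase[p: /grotrogr]
See: ok
Do: chron mhop[n: 28]
See: 1777-10-27
Do: chron yearhop[n: -2]
See: 1775-10-27
Do: chron markday[d: ^]
See: 1775-10-27
Do: chron mhop[n: -17]
See: 1774-05-27
Do: keep inscribe[p: /croger; c: cruplufi]
See: created
Do: chron closeout[]
See: 1774-05-31
Do: keep dig[p: /flu]
See: ok
Do: keep inscribe[p: /flu/fete; c: vuslis]
See: created
Do: keep readout[p: /croger]
See: cruplufi

Answer: 1774-05-27


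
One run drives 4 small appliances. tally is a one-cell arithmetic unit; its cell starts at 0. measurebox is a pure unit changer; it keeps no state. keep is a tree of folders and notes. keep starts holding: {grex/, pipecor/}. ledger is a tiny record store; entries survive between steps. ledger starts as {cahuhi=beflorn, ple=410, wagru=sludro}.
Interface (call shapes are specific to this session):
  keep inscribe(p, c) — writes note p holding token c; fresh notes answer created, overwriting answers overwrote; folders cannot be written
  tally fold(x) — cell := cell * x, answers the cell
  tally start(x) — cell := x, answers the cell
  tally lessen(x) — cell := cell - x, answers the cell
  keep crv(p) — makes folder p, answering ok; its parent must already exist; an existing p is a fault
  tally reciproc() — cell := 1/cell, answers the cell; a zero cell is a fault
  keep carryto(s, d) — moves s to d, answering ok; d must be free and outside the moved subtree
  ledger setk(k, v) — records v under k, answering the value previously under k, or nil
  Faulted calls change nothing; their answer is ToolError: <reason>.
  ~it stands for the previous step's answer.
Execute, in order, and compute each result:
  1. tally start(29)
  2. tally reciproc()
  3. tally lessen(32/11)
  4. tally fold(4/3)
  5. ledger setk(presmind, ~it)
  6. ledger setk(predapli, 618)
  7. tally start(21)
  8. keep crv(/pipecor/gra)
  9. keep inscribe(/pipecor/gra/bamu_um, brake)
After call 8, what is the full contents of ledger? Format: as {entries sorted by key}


> tally start x='29'
= 29
> tally reciproc
= 1/29
> tally lessen x='32/11'
= -917/319
> tally fold x='4/3'
= -3668/957
> ledger setk k='presmind' v='~it'
= nil
> ledger setk k='predapli' v='618'
= nil
> tally start x='21'
= 21
> keep crv p='/pipecor/gra'
= ok
> keep inscribe p='/pipecor/gra/bamu_um' c='brake'
= created

Answer: {cahuhi=beflorn, ple=410, predapli=618, presmind=-3668/957, wagru=sludro}


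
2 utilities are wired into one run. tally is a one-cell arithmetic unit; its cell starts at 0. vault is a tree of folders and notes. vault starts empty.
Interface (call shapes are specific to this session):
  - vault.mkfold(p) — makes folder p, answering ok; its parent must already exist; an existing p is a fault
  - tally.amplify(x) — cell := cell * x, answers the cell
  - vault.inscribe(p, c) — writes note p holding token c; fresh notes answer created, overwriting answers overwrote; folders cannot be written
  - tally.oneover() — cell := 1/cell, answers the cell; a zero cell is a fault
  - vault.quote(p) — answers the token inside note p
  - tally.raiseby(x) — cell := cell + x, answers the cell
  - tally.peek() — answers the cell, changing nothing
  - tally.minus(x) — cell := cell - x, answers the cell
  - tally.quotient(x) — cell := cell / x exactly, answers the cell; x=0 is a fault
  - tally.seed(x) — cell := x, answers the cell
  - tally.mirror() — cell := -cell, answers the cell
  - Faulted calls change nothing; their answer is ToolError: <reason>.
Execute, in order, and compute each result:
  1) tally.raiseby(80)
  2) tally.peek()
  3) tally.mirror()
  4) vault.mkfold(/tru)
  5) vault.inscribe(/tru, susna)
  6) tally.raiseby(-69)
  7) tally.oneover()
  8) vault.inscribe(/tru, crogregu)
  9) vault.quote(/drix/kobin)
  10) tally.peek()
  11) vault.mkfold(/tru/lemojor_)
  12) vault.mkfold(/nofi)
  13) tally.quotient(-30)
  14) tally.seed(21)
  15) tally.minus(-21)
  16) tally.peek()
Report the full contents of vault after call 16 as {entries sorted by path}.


% tally.raiseby(x→80) : 80
% tally.peek() : 80
% tally.mirror() : -80
% vault.mkfold(p→/tru) : ok
% vault.inscribe(p→/tru, c→susna) : ToolError: is a directory
% tally.raiseby(x→-69) : -149
% tally.oneover() : -1/149
% vault.inscribe(p→/tru, c→crogregu) : ToolError: is a directory
% vault.quote(p→/drix/kobin) : ToolError: not found
% tally.peek() : -1/149
% vault.mkfold(p→/tru/lemojor_) : ok
% vault.mkfold(p→/nofi) : ok
% tally.quotient(x→-30) : 1/4470
% tally.seed(x→21) : 21
% tally.minus(x→-21) : 42
% tally.peek() : 42

Answer: {nofi/, tru/, tru/lemojor_/}


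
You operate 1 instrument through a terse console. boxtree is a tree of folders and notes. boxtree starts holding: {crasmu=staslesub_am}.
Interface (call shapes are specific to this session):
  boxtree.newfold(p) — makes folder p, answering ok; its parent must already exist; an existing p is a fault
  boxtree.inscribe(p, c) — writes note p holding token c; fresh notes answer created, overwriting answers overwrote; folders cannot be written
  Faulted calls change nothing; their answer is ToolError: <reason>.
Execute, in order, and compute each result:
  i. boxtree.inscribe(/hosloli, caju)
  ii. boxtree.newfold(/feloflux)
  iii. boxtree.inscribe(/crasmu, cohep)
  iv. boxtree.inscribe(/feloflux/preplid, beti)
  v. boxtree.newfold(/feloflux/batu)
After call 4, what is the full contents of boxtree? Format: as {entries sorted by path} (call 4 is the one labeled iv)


>>> boxtree.inscribe p→/hosloli c→caju
= created
>>> boxtree.newfold p→/feloflux
= ok
>>> boxtree.inscribe p→/crasmu c→cohep
= overwrote
>>> boxtree.inscribe p→/feloflux/preplid c→beti
= created
>>> boxtree.newfold p→/feloflux/batu
= ok

Answer: {crasmu=cohep, feloflux/, feloflux/preplid=beti, hosloli=caju}


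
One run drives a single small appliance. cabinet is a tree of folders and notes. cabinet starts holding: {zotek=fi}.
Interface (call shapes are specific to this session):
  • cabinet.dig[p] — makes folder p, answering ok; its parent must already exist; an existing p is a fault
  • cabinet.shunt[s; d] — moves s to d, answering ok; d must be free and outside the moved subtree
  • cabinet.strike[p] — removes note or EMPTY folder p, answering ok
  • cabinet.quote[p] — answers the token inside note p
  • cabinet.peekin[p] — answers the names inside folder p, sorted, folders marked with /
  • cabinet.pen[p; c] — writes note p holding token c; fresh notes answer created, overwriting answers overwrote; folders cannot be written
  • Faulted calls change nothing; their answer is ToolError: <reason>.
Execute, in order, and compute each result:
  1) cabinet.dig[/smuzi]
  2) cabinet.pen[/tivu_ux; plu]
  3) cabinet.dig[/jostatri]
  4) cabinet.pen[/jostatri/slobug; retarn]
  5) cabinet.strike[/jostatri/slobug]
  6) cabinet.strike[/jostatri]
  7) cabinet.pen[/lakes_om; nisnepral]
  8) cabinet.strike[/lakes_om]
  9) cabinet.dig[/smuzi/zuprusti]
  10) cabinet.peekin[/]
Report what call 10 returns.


Answer: [smuzi/, tivu_ux, zotek]

Derivation:
-- 1. dig(p='/smuzi') : ok
-- 2. pen(p='/tivu_ux', c='plu') : created
-- 3. dig(p='/jostatri') : ok
-- 4. pen(p='/jostatri/slobug', c='retarn') : created
-- 5. strike(p='/jostatri/slobug') : ok
-- 6. strike(p='/jostatri') : ok
-- 7. pen(p='/lakes_om', c='nisnepral') : created
-- 8. strike(p='/lakes_om') : ok
-- 9. dig(p='/smuzi/zuprusti') : ok
-- 10. peekin(p='/') : [smuzi/, tivu_ux, zotek]


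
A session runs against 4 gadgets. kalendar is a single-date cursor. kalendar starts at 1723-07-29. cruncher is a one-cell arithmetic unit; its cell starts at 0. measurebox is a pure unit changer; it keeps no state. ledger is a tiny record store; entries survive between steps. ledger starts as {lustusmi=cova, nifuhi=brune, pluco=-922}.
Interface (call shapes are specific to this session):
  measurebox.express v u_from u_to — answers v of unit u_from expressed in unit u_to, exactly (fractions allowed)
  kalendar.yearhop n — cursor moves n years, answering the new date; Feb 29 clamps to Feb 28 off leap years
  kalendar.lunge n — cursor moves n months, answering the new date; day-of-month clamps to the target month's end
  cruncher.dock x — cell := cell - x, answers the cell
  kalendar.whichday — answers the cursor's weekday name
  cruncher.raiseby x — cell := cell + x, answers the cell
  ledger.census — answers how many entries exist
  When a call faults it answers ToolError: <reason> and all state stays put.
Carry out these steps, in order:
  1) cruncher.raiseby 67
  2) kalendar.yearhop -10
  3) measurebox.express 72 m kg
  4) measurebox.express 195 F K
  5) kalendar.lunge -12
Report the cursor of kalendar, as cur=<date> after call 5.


[in] cruncher.raiseby 67
:: 67
[in] kalendar.yearhop -10
:: 1713-07-29
[in] measurebox.express 72 m kg
:: ToolError: incompatible units
[in] measurebox.express 195 F K
:: 65467/180
[in] kalendar.lunge -12
:: 1712-07-29

Answer: cur=1712-07-29


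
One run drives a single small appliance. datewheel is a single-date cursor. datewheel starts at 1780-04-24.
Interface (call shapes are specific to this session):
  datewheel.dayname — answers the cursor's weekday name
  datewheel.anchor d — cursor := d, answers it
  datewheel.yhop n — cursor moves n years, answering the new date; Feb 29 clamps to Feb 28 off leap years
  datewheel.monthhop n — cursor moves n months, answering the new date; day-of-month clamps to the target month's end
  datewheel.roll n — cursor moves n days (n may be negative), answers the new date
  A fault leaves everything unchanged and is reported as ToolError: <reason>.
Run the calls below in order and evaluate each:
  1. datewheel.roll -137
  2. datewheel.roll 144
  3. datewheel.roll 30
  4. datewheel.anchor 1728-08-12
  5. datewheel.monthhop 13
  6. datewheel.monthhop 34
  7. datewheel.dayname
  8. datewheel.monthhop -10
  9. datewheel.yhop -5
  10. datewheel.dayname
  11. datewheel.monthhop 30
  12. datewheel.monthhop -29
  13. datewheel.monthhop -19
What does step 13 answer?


Answer: 1725-03-12

Derivation:
-- 1. datewheel.roll(n: -137) : 1779-12-09
-- 2. datewheel.roll(n: 144) : 1780-05-01
-- 3. datewheel.roll(n: 30) : 1780-05-31
-- 4. datewheel.anchor(d: 1728-08-12) : 1728-08-12
-- 5. datewheel.monthhop(n: 13) : 1729-09-12
-- 6. datewheel.monthhop(n: 34) : 1732-07-12
-- 7. datewheel.dayname() : Saturday
-- 8. datewheel.monthhop(n: -10) : 1731-09-12
-- 9. datewheel.yhop(n: -5) : 1726-09-12
-- 10. datewheel.dayname() : Thursday
-- 11. datewheel.monthhop(n: 30) : 1729-03-12
-- 12. datewheel.monthhop(n: -29) : 1726-10-12
-- 13. datewheel.monthhop(n: -19) : 1725-03-12


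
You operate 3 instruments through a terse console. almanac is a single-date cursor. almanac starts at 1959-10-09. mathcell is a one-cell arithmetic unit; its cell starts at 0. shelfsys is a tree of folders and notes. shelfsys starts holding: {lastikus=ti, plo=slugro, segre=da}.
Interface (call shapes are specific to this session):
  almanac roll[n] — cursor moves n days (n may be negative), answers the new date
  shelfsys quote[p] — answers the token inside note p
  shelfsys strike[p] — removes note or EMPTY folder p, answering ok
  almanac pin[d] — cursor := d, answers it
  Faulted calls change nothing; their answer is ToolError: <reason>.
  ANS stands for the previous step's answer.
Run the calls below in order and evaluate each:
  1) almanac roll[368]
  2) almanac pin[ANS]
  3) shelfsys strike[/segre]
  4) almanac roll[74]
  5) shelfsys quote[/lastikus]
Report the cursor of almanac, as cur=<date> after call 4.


Answer: cur=1960-12-24

Derivation:
·→ almanac roll(368)
·← 1960-10-11
·→ almanac pin(ANS)
·← 1960-10-11
·→ shelfsys strike(/segre)
·← ok
·→ almanac roll(74)
·← 1960-12-24
·→ shelfsys quote(/lastikus)
·← ti


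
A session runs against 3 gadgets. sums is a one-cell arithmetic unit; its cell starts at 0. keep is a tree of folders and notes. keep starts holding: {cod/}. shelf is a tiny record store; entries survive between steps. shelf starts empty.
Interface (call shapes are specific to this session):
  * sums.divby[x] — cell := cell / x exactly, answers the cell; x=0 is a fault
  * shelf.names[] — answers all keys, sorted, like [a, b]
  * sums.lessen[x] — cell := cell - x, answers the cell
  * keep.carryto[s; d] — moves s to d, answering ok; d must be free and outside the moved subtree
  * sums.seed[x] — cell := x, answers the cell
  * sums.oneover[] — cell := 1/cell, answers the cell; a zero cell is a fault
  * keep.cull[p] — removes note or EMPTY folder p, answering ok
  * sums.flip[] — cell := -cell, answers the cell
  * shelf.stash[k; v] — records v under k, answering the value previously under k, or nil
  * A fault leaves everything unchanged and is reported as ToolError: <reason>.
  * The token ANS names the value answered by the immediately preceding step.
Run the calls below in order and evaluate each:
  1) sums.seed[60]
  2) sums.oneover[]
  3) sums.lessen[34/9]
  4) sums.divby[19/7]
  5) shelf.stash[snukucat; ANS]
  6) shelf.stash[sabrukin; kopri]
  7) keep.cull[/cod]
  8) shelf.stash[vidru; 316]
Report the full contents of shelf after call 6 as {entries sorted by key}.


Next I call seed using x→60, and observe 60.
I try oneover, and see 1/60.
Then lessen using x→34/9, → -677/180.
Using divby using x→19/7, and get -4739/3420.
I run stash using k→snukucat, v→ANS, → nil.
Next I call stash using k→sabrukin, v→kopri, and get nil.
Calling cull using p→/cod, which returns ok.
Invoking stash using k→vidru, v→316, — result: nil.

Answer: {sabrukin=kopri, snukucat=-4739/3420}


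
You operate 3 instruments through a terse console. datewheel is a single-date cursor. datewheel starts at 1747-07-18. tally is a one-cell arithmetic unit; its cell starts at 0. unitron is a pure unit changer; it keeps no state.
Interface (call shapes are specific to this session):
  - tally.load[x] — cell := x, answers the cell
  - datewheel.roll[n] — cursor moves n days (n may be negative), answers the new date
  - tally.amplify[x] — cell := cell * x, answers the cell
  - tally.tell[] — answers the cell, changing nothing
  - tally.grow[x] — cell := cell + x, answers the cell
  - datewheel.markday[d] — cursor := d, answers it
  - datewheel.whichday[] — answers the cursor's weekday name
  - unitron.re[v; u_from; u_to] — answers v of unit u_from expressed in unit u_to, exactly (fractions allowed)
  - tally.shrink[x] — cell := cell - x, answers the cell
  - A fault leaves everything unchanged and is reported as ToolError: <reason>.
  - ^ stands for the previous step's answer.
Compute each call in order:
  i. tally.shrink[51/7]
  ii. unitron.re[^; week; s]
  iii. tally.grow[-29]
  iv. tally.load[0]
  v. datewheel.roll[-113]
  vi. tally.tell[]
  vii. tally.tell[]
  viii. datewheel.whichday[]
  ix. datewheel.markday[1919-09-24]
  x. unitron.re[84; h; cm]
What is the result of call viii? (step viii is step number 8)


Answer: Monday

Derivation:
→ tally.shrink(x='51/7')
← -51/7
→ unitron.re(v='^', u_from='week', u_to='s')
← -4406400
→ tally.grow(x='-29')
← -254/7
→ tally.load(x='0')
← 0
→ datewheel.roll(n='-113')
← 1747-03-27
→ tally.tell()
← 0
→ tally.tell()
← 0
→ datewheel.whichday()
← Monday
→ datewheel.markday(d='1919-09-24')
← 1919-09-24
→ unitron.re(v='84', u_from='h', u_to='cm')
← ToolError: incompatible units
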